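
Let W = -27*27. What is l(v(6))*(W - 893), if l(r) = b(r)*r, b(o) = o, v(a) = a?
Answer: -58392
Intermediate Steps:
W = -729
l(r) = r² (l(r) = r*r = r²)
l(v(6))*(W - 893) = 6²*(-729 - 893) = 36*(-1622) = -58392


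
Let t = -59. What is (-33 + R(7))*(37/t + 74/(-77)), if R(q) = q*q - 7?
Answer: -64935/4543 ≈ -14.293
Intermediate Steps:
R(q) = -7 + q² (R(q) = q² - 7 = -7 + q²)
(-33 + R(7))*(37/t + 74/(-77)) = (-33 + (-7 + 7²))*(37/(-59) + 74/(-77)) = (-33 + (-7 + 49))*(37*(-1/59) + 74*(-1/77)) = (-33 + 42)*(-37/59 - 74/77) = 9*(-7215/4543) = -64935/4543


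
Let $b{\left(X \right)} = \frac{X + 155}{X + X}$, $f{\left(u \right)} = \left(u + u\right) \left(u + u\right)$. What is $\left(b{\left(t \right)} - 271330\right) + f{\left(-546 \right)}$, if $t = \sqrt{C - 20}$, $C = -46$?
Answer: $\frac{1842269}{2} - \frac{155 i \sqrt{66}}{132} \approx 9.2113 \cdot 10^{5} - 9.5396 i$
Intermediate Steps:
$f{\left(u \right)} = 4 u^{2}$ ($f{\left(u \right)} = 2 u 2 u = 4 u^{2}$)
$t = i \sqrt{66}$ ($t = \sqrt{-46 - 20} = \sqrt{-66} = i \sqrt{66} \approx 8.124 i$)
$b{\left(X \right)} = \frac{155 + X}{2 X}$
$\left(b{\left(t \right)} - 271330\right) + f{\left(-546 \right)} = \left(\frac{155 + i \sqrt{66}}{2 i \sqrt{66}} - 271330\right) + 4 \left(-546\right)^{2} = \left(\frac{- \frac{i \sqrt{66}}{66} \left(155 + i \sqrt{66}\right)}{2} - 271330\right) + 4 \cdot 298116 = \left(- \frac{i \sqrt{66} \left(155 + i \sqrt{66}\right)}{132} - 271330\right) + 1192464 = \left(-271330 - \frac{i \sqrt{66} \left(155 + i \sqrt{66}\right)}{132}\right) + 1192464 = 921134 - \frac{i \sqrt{66} \left(155 + i \sqrt{66}\right)}{132}$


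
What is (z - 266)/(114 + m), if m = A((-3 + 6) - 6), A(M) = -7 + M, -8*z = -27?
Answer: -2101/832 ≈ -2.5252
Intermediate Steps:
z = 27/8 (z = -⅛*(-27) = 27/8 ≈ 3.3750)
m = -10 (m = -7 + ((-3 + 6) - 6) = -7 + (3 - 6) = -7 - 3 = -10)
(z - 266)/(114 + m) = (27/8 - 266)/(114 - 10) = -2101/8/104 = -2101/8*1/104 = -2101/832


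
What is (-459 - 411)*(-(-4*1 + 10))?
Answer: 5220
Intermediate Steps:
(-459 - 411)*(-(-4*1 + 10)) = -(-870)*(-4 + 10) = -(-870)*6 = -870*(-6) = 5220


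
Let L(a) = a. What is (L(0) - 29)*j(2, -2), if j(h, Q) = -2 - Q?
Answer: 0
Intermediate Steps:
(L(0) - 29)*j(2, -2) = (0 - 29)*(-2 - 1*(-2)) = -29*(-2 + 2) = -29*0 = 0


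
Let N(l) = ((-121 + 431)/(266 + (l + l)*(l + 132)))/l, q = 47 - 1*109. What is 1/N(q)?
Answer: 8414/5 ≈ 1682.8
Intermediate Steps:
q = -62 (q = 47 - 109 = -62)
N(l) = 310/(l*(266 + 2*l*(132 + l))) (N(l) = (310/(266 + (2*l)*(132 + l)))/l = (310/(266 + 2*l*(132 + l)))/l = 310/(l*(266 + 2*l*(132 + l))))
1/N(q) = 1/(155/(-62*(133 + (-62)² + 132*(-62)))) = 1/(155*(-1/62)/(133 + 3844 - 8184)) = 1/(155*(-1/62)/(-4207)) = 1/(155*(-1/62)*(-1/4207)) = 1/(5/8414) = 8414/5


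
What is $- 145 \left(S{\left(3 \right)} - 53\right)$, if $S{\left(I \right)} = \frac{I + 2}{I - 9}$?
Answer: $\frac{46835}{6} \approx 7805.8$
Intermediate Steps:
$S{\left(I \right)} = \frac{2 + I}{-9 + I}$
$- 145 \left(S{\left(3 \right)} - 53\right) = - 145 \left(\frac{2 + 3}{-9 + 3} - 53\right) = - 145 \left(\frac{1}{-6} \cdot 5 - 53\right) = - 145 \left(\left(- \frac{1}{6}\right) 5 - 53\right) = - 145 \left(- \frac{5}{6} - 53\right) = \left(-145\right) \left(- \frac{323}{6}\right) = \frac{46835}{6}$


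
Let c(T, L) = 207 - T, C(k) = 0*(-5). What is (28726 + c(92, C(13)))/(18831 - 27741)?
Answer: -28841/8910 ≈ -3.2369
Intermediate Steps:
C(k) = 0
(28726 + c(92, C(13)))/(18831 - 27741) = (28726 + (207 - 1*92))/(18831 - 27741) = (28726 + (207 - 92))/(-8910) = (28726 + 115)*(-1/8910) = 28841*(-1/8910) = -28841/8910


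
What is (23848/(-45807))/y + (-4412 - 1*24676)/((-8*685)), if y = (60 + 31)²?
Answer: 1379219424932/259839520395 ≈ 5.3080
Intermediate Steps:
y = 8281 (y = 91² = 8281)
(23848/(-45807))/y + (-4412 - 1*24676)/((-8*685)) = (23848/(-45807))/8281 + (-4412 - 1*24676)/((-8*685)) = (23848*(-1/45807))*(1/8281) + (-4412 - 24676)/(-5480) = -23848/45807*1/8281 - 29088*(-1/5480) = -23848/379327767 + 3636/685 = 1379219424932/259839520395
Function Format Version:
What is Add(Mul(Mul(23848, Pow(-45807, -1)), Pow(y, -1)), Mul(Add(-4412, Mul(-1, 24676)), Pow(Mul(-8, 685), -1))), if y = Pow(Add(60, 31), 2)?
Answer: Rational(1379219424932, 259839520395) ≈ 5.3080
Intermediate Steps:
y = 8281 (y = Pow(91, 2) = 8281)
Add(Mul(Mul(23848, Pow(-45807, -1)), Pow(y, -1)), Mul(Add(-4412, Mul(-1, 24676)), Pow(Mul(-8, 685), -1))) = Add(Mul(Mul(23848, Pow(-45807, -1)), Pow(8281, -1)), Mul(Add(-4412, Mul(-1, 24676)), Pow(Mul(-8, 685), -1))) = Add(Mul(Mul(23848, Rational(-1, 45807)), Rational(1, 8281)), Mul(Add(-4412, -24676), Pow(-5480, -1))) = Add(Mul(Rational(-23848, 45807), Rational(1, 8281)), Mul(-29088, Rational(-1, 5480))) = Add(Rational(-23848, 379327767), Rational(3636, 685)) = Rational(1379219424932, 259839520395)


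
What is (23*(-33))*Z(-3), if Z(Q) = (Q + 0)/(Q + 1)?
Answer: -2277/2 ≈ -1138.5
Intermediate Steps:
Z(Q) = Q/(1 + Q)
(23*(-33))*Z(-3) = (23*(-33))*(-3/(1 - 3)) = -(-2277)/(-2) = -(-2277)*(-1)/2 = -759*3/2 = -2277/2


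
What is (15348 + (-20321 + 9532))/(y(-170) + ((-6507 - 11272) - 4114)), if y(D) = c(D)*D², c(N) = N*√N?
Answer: -99810187/4103387209303449 + 22398367000*I*√170/4103387209303449 ≈ -2.4324e-8 + 7.117e-5*I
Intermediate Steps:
c(N) = N^(3/2)
y(D) = D^(7/2) (y(D) = D^(3/2)*D² = D^(7/2))
(15348 + (-20321 + 9532))/(y(-170) + ((-6507 - 11272) - 4114)) = (15348 + (-20321 + 9532))/((-170)^(7/2) + ((-6507 - 11272) - 4114)) = (15348 - 10789)/(-4913000*I*√170 + (-17779 - 4114)) = 4559/(-4913000*I*√170 - 21893) = 4559/(-21893 - 4913000*I*√170)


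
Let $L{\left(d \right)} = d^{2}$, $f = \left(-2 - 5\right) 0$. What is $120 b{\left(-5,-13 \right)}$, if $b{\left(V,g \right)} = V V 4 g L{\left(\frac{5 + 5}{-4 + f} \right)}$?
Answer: $-975000$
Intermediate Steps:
$f = 0$ ($f = \left(-7\right) 0 = 0$)
$b{\left(V,g \right)} = 25 g V^{2}$ ($b{\left(V,g \right)} = V V 4 g \left(\frac{5 + 5}{-4 + 0}\right)^{2} = V^{2} \cdot 4 g \left(\frac{10}{-4}\right)^{2} = 4 V^{2} g \left(10 \left(- \frac{1}{4}\right)\right)^{2} = 4 g V^{2} \left(- \frac{5}{2}\right)^{2} = 4 g V^{2} \cdot \frac{25}{4} = 25 g V^{2}$)
$120 b{\left(-5,-13 \right)} = 120 \cdot 25 \left(-13\right) \left(-5\right)^{2} = 120 \cdot 25 \left(-13\right) 25 = 120 \left(-8125\right) = -975000$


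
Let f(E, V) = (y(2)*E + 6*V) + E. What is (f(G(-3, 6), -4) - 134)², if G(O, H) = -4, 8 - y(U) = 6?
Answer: 28900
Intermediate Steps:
y(U) = 2 (y(U) = 8 - 1*6 = 8 - 6 = 2)
f(E, V) = 3*E + 6*V (f(E, V) = (2*E + 6*V) + E = 3*E + 6*V)
(f(G(-3, 6), -4) - 134)² = ((3*(-4) + 6*(-4)) - 134)² = ((-12 - 24) - 134)² = (-36 - 134)² = (-170)² = 28900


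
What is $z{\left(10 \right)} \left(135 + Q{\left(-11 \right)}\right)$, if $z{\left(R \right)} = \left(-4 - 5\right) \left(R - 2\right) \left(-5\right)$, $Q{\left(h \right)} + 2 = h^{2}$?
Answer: $91440$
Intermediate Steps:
$Q{\left(h \right)} = -2 + h^{2}$
$z{\left(R \right)} = -90 + 45 R$ ($z{\left(R \right)} = - 9 \left(-2 + R\right) \left(-5\right) = \left(18 - 9 R\right) \left(-5\right) = -90 + 45 R$)
$z{\left(10 \right)} \left(135 + Q{\left(-11 \right)}\right) = \left(-90 + 45 \cdot 10\right) \left(135 - \left(2 - \left(-11\right)^{2}\right)\right) = \left(-90 + 450\right) \left(135 + \left(-2 + 121\right)\right) = 360 \left(135 + 119\right) = 360 \cdot 254 = 91440$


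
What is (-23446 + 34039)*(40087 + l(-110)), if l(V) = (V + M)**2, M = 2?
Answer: 548198343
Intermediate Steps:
l(V) = (2 + V)**2 (l(V) = (V + 2)**2 = (2 + V)**2)
(-23446 + 34039)*(40087 + l(-110)) = (-23446 + 34039)*(40087 + (2 - 110)**2) = 10593*(40087 + (-108)**2) = 10593*(40087 + 11664) = 10593*51751 = 548198343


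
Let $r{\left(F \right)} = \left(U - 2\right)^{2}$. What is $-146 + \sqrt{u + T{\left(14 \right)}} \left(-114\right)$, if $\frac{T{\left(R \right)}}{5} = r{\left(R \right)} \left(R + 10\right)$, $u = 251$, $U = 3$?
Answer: $-146 - 114 \sqrt{371} \approx -2341.8$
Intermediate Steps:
$r{\left(F \right)} = 1$ ($r{\left(F \right)} = \left(3 - 2\right)^{2} = 1^{2} = 1$)
$T{\left(R \right)} = 50 + 5 R$ ($T{\left(R \right)} = 5 \cdot 1 \left(R + 10\right) = 5 \cdot 1 \left(10 + R\right) = 5 \left(10 + R\right) = 50 + 5 R$)
$-146 + \sqrt{u + T{\left(14 \right)}} \left(-114\right) = -146 + \sqrt{251 + \left(50 + 5 \cdot 14\right)} \left(-114\right) = -146 + \sqrt{251 + \left(50 + 70\right)} \left(-114\right) = -146 + \sqrt{251 + 120} \left(-114\right) = -146 + \sqrt{371} \left(-114\right) = -146 - 114 \sqrt{371}$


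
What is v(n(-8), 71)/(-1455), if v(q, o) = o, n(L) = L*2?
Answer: -71/1455 ≈ -0.048797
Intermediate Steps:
n(L) = 2*L
v(n(-8), 71)/(-1455) = 71/(-1455) = 71*(-1/1455) = -71/1455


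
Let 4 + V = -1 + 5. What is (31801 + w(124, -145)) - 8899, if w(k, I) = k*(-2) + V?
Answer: 22654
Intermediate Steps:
V = 0 (V = -4 + (-1 + 5) = -4 + 4 = 0)
w(k, I) = -2*k (w(k, I) = k*(-2) + 0 = -2*k + 0 = -2*k)
(31801 + w(124, -145)) - 8899 = (31801 - 2*124) - 8899 = (31801 - 248) - 8899 = 31553 - 8899 = 22654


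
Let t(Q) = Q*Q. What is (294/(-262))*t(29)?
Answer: -123627/131 ≈ -943.72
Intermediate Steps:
t(Q) = Q²
(294/(-262))*t(29) = (294/(-262))*29² = (294*(-1/262))*841 = -147/131*841 = -123627/131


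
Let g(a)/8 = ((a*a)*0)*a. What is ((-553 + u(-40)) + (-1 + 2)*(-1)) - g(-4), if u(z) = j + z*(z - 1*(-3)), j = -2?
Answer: 924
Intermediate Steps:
u(z) = -2 + z*(3 + z) (u(z) = -2 + z*(z - 1*(-3)) = -2 + z*(z + 3) = -2 + z*(3 + z))
g(a) = 0 (g(a) = 8*(((a*a)*0)*a) = 8*((a²*0)*a) = 8*(0*a) = 8*0 = 0)
((-553 + u(-40)) + (-1 + 2)*(-1)) - g(-4) = ((-553 + (-2 + (-40)² + 3*(-40))) + (-1 + 2)*(-1)) - 1*0 = ((-553 + (-2 + 1600 - 120)) + 1*(-1)) + 0 = ((-553 + 1478) - 1) + 0 = (925 - 1) + 0 = 924 + 0 = 924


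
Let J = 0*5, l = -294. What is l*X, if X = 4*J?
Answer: 0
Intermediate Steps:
J = 0
X = 0 (X = 4*0 = 0)
l*X = -294*0 = 0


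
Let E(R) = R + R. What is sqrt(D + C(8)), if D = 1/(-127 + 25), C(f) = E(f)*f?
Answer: sqrt(1331610)/102 ≈ 11.313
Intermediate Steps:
E(R) = 2*R
C(f) = 2*f**2 (C(f) = (2*f)*f = 2*f**2)
D = -1/102 (D = 1/(-102) = -1/102 ≈ -0.0098039)
sqrt(D + C(8)) = sqrt(-1/102 + 2*8**2) = sqrt(-1/102 + 2*64) = sqrt(-1/102 + 128) = sqrt(13055/102) = sqrt(1331610)/102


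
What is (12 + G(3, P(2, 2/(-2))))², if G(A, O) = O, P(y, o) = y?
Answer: 196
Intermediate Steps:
(12 + G(3, P(2, 2/(-2))))² = (12 + 2)² = 14² = 196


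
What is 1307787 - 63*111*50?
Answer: 958137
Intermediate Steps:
1307787 - 63*111*50 = 1307787 - 6993*50 = 1307787 - 349650 = 958137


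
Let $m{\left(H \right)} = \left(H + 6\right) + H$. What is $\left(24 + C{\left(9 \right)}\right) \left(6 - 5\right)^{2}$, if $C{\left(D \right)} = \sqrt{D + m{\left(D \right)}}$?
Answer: $24 + \sqrt{33} \approx 29.745$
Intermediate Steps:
$m{\left(H \right)} = 6 + 2 H$ ($m{\left(H \right)} = \left(6 + H\right) + H = 6 + 2 H$)
$C{\left(D \right)} = \sqrt{6 + 3 D}$ ($C{\left(D \right)} = \sqrt{D + \left(6 + 2 D\right)} = \sqrt{6 + 3 D}$)
$\left(24 + C{\left(9 \right)}\right) \left(6 - 5\right)^{2} = \left(24 + \sqrt{6 + 3 \cdot 9}\right) \left(6 - 5\right)^{2} = \left(24 + \sqrt{6 + 27}\right) 1^{2} = \left(24 + \sqrt{33}\right) 1 = 24 + \sqrt{33}$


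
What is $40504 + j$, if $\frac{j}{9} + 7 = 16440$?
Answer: $188401$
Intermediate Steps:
$j = 147897$ ($j = -63 + 9 \cdot 16440 = -63 + 147960 = 147897$)
$40504 + j = 40504 + 147897 = 188401$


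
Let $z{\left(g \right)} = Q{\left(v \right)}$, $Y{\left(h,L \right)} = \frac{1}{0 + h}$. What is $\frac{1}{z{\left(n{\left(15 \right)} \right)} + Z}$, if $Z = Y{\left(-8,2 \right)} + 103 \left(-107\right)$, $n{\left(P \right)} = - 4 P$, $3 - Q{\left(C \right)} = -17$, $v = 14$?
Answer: $- \frac{8}{88009} \approx -9.09 \cdot 10^{-5}$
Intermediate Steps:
$Q{\left(C \right)} = 20$ ($Q{\left(C \right)} = 3 - -17 = 3 + 17 = 20$)
$Y{\left(h,L \right)} = \frac{1}{h}$
$z{\left(g \right)} = 20$
$Z = - \frac{88169}{8}$ ($Z = \frac{1}{-8} + 103 \left(-107\right) = - \frac{1}{8} - 11021 = - \frac{88169}{8} \approx -11021.0$)
$\frac{1}{z{\left(n{\left(15 \right)} \right)} + Z} = \frac{1}{20 - \frac{88169}{8}} = \frac{1}{- \frac{88009}{8}} = - \frac{8}{88009}$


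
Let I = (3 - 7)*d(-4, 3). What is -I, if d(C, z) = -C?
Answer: 16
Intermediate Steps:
I = -16 (I = (3 - 7)*(-1*(-4)) = -4*4 = -16)
-I = -1*(-16) = 16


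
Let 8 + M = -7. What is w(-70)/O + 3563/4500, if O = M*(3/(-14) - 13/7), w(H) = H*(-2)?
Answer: 691327/130500 ≈ 5.2975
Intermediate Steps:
w(H) = -2*H
M = -15 (M = -8 - 7 = -15)
O = 435/14 (O = -15*(3/(-14) - 13/7) = -15*(3*(-1/14) - 13*⅐) = -15*(-3/14 - 13/7) = -15*(-29/14) = 435/14 ≈ 31.071)
w(-70)/O + 3563/4500 = (-2*(-70))/(435/14) + 3563/4500 = 140*(14/435) + 3563*(1/4500) = 392/87 + 3563/4500 = 691327/130500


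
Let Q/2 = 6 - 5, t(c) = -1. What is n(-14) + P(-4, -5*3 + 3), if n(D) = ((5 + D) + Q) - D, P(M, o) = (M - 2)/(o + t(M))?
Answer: 97/13 ≈ 7.4615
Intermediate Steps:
P(M, o) = (-2 + M)/(-1 + o) (P(M, o) = (M - 2)/(o - 1) = (-2 + M)/(-1 + o))
Q = 2 (Q = 2*(6 - 5) = 2*1 = 2)
n(D) = 7 (n(D) = ((5 + D) + 2) - D = (7 + D) - D = 7)
n(-14) + P(-4, -5*3 + 3) = 7 + (-2 - 4)/(-1 + (-5*3 + 3)) = 7 - 6/(-1 + (-15 + 3)) = 7 - 6/(-1 - 12) = 7 - 6/(-13) = 7 - 1/13*(-6) = 7 + 6/13 = 97/13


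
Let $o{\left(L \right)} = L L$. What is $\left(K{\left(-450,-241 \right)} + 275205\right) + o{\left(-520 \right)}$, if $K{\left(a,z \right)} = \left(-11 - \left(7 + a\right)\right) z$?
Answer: $441493$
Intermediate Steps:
$K{\left(a,z \right)} = z \left(-18 - a\right)$ ($K{\left(a,z \right)} = \left(-18 - a\right) z = z \left(-18 - a\right)$)
$o{\left(L \right)} = L^{2}$
$\left(K{\left(-450,-241 \right)} + 275205\right) + o{\left(-520 \right)} = \left(\left(-1\right) \left(-241\right) \left(18 - 450\right) + 275205\right) + \left(-520\right)^{2} = \left(\left(-1\right) \left(-241\right) \left(-432\right) + 275205\right) + 270400 = \left(-104112 + 275205\right) + 270400 = 171093 + 270400 = 441493$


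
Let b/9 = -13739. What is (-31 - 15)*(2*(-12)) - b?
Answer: 124755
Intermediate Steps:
b = -123651 (b = 9*(-13739) = -123651)
(-31 - 15)*(2*(-12)) - b = (-31 - 15)*(2*(-12)) - 1*(-123651) = -46*(-24) + 123651 = 1104 + 123651 = 124755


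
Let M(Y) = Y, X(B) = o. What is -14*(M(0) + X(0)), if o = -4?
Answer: 56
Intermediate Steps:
X(B) = -4
-14*(M(0) + X(0)) = -14*(0 - 4) = -14*(-4) = 56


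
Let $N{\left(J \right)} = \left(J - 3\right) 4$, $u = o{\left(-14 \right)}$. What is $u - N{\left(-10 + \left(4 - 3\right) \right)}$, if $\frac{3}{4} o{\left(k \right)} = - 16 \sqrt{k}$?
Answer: $48 - \frac{64 i \sqrt{14}}{3} \approx 48.0 - 79.822 i$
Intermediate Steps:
$o{\left(k \right)} = - \frac{64 \sqrt{k}}{3}$ ($o{\left(k \right)} = \frac{4 \left(- 16 \sqrt{k}\right)}{3} = - \frac{64 \sqrt{k}}{3}$)
$u = - \frac{64 i \sqrt{14}}{3}$ ($u = - \frac{64 \sqrt{-14}}{3} = - \frac{64 i \sqrt{14}}{3} \approx - 79.822 i$)
$N{\left(J \right)} = -12 + 4 J$ ($N{\left(J \right)} = \left(-3 + J\right) 4 = -12 + 4 J$)
$u - N{\left(-10 + \left(4 - 3\right) \right)} = - \frac{64 i \sqrt{14}}{3} - \left(-12 + 4 \left(-10 + \left(4 - 3\right)\right)\right) = - \frac{64 i \sqrt{14}}{3} - \left(-12 + 4 \left(-10 + 1\right)\right) = - \frac{64 i \sqrt{14}}{3} - \left(-12 + 4 \left(-9\right)\right) = - \frac{64 i \sqrt{14}}{3} - \left(-12 - 36\right) = - \frac{64 i \sqrt{14}}{3} - -48 = - \frac{64 i \sqrt{14}}{3} + 48 = 48 - \frac{64 i \sqrt{14}}{3}$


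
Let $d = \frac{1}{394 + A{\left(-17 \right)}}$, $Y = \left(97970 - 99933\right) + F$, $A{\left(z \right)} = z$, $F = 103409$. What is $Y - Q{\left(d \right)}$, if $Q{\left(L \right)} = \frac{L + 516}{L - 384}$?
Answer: $\frac{14686227615}{144767} \approx 1.0145 \cdot 10^{5}$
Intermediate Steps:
$Y = 101446$ ($Y = \left(97970 - 99933\right) + 103409 = -1963 + 103409 = 101446$)
$d = \frac{1}{377}$ ($d = \frac{1}{394 - 17} = \frac{1}{377} \approx 0.0026525$)
$Q{\left(L \right)} = \frac{516 + L}{-384 + L}$
$Y - Q{\left(d \right)} = 101446 - \frac{516 + \frac{1}{377}}{-384 + \frac{1}{377}} = 101446 - \frac{1}{- \frac{144767}{377}} \cdot \frac{194533}{377} = 101446 - \left(- \frac{377}{144767}\right) \frac{194533}{377} = 101446 - - \frac{194533}{144767} = 101446 + \frac{194533}{144767} = \frac{14686227615}{144767}$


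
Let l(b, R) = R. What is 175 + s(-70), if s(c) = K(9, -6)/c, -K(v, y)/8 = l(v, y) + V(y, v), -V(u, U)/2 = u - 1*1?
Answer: 6157/35 ≈ 175.91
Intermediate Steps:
V(u, U) = 2 - 2*u (V(u, U) = -2*(u - 1*1) = -2*(u - 1) = -2*(-1 + u) = 2 - 2*u)
K(v, y) = -16 + 8*y (K(v, y) = -8*(y + (2 - 2*y)) = -8*(2 - y) = -16 + 8*y)
s(c) = -64/c (s(c) = (-16 + 8*(-6))/c = (-16 - 48)/c = -64/c)
175 + s(-70) = 175 - 64/(-70) = 175 - 64*(-1/70) = 175 + 32/35 = 6157/35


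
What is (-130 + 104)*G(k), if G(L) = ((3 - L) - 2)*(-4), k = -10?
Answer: 1144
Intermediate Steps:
G(L) = -4 + 4*L (G(L) = (1 - L)*(-4) = -4 + 4*L)
(-130 + 104)*G(k) = (-130 + 104)*(-4 + 4*(-10)) = -26*(-4 - 40) = -26*(-44) = 1144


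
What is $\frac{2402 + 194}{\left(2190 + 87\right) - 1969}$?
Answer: $\frac{59}{7} \approx 8.4286$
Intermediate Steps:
$\frac{2402 + 194}{\left(2190 + 87\right) - 1969} = \frac{2596}{2277 - 1969} = \frac{2596}{308} = 2596 \cdot \frac{1}{308} = \frac{59}{7}$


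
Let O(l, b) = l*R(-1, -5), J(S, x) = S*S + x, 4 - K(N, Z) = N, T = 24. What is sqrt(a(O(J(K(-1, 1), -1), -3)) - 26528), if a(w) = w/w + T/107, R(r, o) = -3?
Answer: I*sqrt(303705055)/107 ≈ 162.87*I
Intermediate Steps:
K(N, Z) = 4 - N
J(S, x) = x + S**2 (J(S, x) = S**2 + x = x + S**2)
O(l, b) = -3*l (O(l, b) = l*(-3) = -3*l)
a(w) = 131/107 (a(w) = w/w + 24/107 = 1 + 24*(1/107) = 1 + 24/107 = 131/107)
sqrt(a(O(J(K(-1, 1), -1), -3)) - 26528) = sqrt(131/107 - 26528) = sqrt(-2838365/107) = I*sqrt(303705055)/107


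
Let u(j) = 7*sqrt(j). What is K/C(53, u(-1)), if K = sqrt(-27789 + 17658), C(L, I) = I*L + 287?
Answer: I*sqrt(10131)*(41 - 53*I)/31430 ≈ 0.16973 + 0.1313*I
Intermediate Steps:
C(L, I) = 287 + I*L
K = I*sqrt(10131) (K = sqrt(-10131) = I*sqrt(10131) ≈ 100.65*I)
K/C(53, u(-1)) = (I*sqrt(10131))/(287 + (7*sqrt(-1))*53) = (I*sqrt(10131))/(287 + (7*I)*53) = (I*sqrt(10131))/(287 + 371*I) = (I*sqrt(10131))*((287 - 371*I)/220010) = I*sqrt(10131)*(287 - 371*I)/220010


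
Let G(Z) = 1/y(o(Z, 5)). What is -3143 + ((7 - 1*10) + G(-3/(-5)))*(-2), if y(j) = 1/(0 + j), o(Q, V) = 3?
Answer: -3143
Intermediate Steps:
y(j) = 1/j
G(Z) = 3 (G(Z) = 1/(1/3) = 1/(⅓) = 3)
-3143 + ((7 - 1*10) + G(-3/(-5)))*(-2) = -3143 + ((7 - 1*10) + 3)*(-2) = -3143 + ((7 - 10) + 3)*(-2) = -3143 + (-3 + 3)*(-2) = -3143 + 0*(-2) = -3143 + 0 = -3143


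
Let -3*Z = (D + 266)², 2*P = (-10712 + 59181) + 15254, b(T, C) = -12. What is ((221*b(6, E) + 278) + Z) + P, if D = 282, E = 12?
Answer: -423683/6 ≈ -70614.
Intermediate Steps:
P = 63723/2 (P = ((-10712 + 59181) + 15254)/2 = (48469 + 15254)/2 = (½)*63723 = 63723/2 ≈ 31862.)
Z = -300304/3 (Z = -(282 + 266)²/3 = -⅓*548² = -⅓*300304 = -300304/3 ≈ -1.0010e+5)
((221*b(6, E) + 278) + Z) + P = ((221*(-12) + 278) - 300304/3) + 63723/2 = ((-2652 + 278) - 300304/3) + 63723/2 = (-2374 - 300304/3) + 63723/2 = -307426/3 + 63723/2 = -423683/6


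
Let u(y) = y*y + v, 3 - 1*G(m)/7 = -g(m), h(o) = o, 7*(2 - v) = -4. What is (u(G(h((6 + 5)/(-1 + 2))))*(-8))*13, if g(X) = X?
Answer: -6993584/7 ≈ -9.9908e+5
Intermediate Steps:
v = 18/7 (v = 2 - ⅐*(-4) = 2 + 4/7 = 18/7 ≈ 2.5714)
G(m) = 21 + 7*m (G(m) = 21 - (-7)*m = 21 + 7*m)
u(y) = 18/7 + y² (u(y) = y*y + 18/7 = y² + 18/7 = 18/7 + y²)
(u(G(h((6 + 5)/(-1 + 2))))*(-8))*13 = ((18/7 + (21 + 7*((6 + 5)/(-1 + 2)))²)*(-8))*13 = ((18/7 + (21 + 7*(11/1))²)*(-8))*13 = ((18/7 + (21 + 7*(11*1))²)*(-8))*13 = ((18/7 + (21 + 7*11)²)*(-8))*13 = ((18/7 + (21 + 77)²)*(-8))*13 = ((18/7 + 98²)*(-8))*13 = ((18/7 + 9604)*(-8))*13 = ((67246/7)*(-8))*13 = -537968/7*13 = -6993584/7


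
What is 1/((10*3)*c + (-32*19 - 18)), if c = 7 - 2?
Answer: -1/476 ≈ -0.0021008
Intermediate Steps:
c = 5
1/((10*3)*c + (-32*19 - 18)) = 1/((10*3)*5 + (-32*19 - 18)) = 1/(30*5 + (-608 - 18)) = 1/(150 - 626) = 1/(-476) = -1/476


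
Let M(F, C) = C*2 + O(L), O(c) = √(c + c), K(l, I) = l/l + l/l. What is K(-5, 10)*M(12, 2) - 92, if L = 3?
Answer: -84 + 2*√6 ≈ -79.101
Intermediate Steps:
K(l, I) = 2 (K(l, I) = 1 + 1 = 2)
O(c) = √2*√c (O(c) = √(2*c) = √2*√c)
M(F, C) = √6 + 2*C (M(F, C) = C*2 + √2*√3 = 2*C + √6 = √6 + 2*C)
K(-5, 10)*M(12, 2) - 92 = 2*(√6 + 2*2) - 92 = 2*(√6 + 4) - 92 = 2*(4 + √6) - 92 = (8 + 2*√6) - 92 = -84 + 2*√6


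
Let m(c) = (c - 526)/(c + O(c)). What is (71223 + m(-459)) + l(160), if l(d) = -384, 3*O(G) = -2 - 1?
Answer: 6517385/92 ≈ 70841.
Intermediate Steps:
O(G) = -1 (O(G) = (-2 - 1)/3 = (⅓)*(-3) = -1)
m(c) = (-526 + c)/(-1 + c) (m(c) = (c - 526)/(c - 1) = (-526 + c)/(-1 + c))
(71223 + m(-459)) + l(160) = (71223 + (-526 - 459)/(-1 - 459)) - 384 = (71223 - 985/(-460)) - 384 = (71223 - 1/460*(-985)) - 384 = (71223 + 197/92) - 384 = 6552713/92 - 384 = 6517385/92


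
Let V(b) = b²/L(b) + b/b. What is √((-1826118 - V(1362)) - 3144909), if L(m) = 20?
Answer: I*√126594505/5 ≈ 2250.3*I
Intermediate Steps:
V(b) = 1 + b²/20 (V(b) = b²/20 + b/b = b²*(1/20) + 1 = b²/20 + 1 = 1 + b²/20)
√((-1826118 - V(1362)) - 3144909) = √((-1826118 - (1 + (1/20)*1362²)) - 3144909) = √((-1826118 - (1 + (1/20)*1855044)) - 3144909) = √((-1826118 - (1 + 463761/5)) - 3144909) = √((-1826118 - 1*463766/5) - 3144909) = √((-1826118 - 463766/5) - 3144909) = √(-9594356/5 - 3144909) = √(-25318901/5) = I*√126594505/5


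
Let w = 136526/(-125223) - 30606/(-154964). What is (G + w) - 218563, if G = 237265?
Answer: 2038741862081/109017174 ≈ 18701.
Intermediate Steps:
w = -97326067/109017174 (w = 136526*(-1/125223) - 30606*(-1/154964) = -1534/1407 + 15303/77482 = -97326067/109017174 ≈ -0.89276)
(G + w) - 218563 = (237265 - 97326067/109017174) - 218563 = 25865862463043/109017174 - 218563 = 2038741862081/109017174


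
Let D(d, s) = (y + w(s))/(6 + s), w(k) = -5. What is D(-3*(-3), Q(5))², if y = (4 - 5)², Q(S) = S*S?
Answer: 16/961 ≈ 0.016649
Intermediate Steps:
Q(S) = S²
y = 1 (y = (-1)² = 1)
D(d, s) = -4/(6 + s) (D(d, s) = (1 - 5)/(6 + s) = -4/(6 + s))
D(-3*(-3), Q(5))² = (-4/(6 + 5²))² = (-4/(6 + 25))² = (-4/31)² = 16/961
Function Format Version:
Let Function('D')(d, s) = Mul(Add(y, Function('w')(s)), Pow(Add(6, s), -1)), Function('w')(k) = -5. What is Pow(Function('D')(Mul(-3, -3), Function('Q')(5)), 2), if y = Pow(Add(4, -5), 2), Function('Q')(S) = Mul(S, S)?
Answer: Rational(16, 961) ≈ 0.016649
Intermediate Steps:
Function('Q')(S) = Pow(S, 2)
y = 1 (y = Pow(-1, 2) = 1)
Function('D')(d, s) = Mul(-4, Pow(Add(6, s), -1)) (Function('D')(d, s) = Mul(Add(1, -5), Pow(Add(6, s), -1)) = Mul(-4, Pow(Add(6, s), -1)))
Pow(Function('D')(Mul(-3, -3), Function('Q')(5)), 2) = Pow(Mul(-4, Pow(Add(6, Pow(5, 2)), -1)), 2) = Pow(Mul(-4, Pow(Add(6, 25), -1)), 2) = Pow(Mul(-4, Pow(31, -1)), 2) = Pow(Mul(-4, Rational(1, 31)), 2) = Pow(Rational(-4, 31), 2) = Rational(16, 961)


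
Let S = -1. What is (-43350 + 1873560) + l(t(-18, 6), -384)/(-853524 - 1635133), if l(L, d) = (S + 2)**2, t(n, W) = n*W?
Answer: 4554764927969/2488657 ≈ 1.8302e+6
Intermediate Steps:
t(n, W) = W*n
l(L, d) = 1 (l(L, d) = (-1 + 2)**2 = 1**2 = 1)
(-43350 + 1873560) + l(t(-18, 6), -384)/(-853524 - 1635133) = (-43350 + 1873560) + 1/(-853524 - 1635133) = 1830210 + 1/(-2488657) = 1830210 + 1*(-1/2488657) = 1830210 - 1/2488657 = 4554764927969/2488657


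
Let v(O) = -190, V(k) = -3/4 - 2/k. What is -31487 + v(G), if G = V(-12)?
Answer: -31677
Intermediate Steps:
V(k) = -¾ - 2/k (V(k) = -3*¼ - 2/k = -¾ - 2/k)
G = -7/12 (G = -¾ - 2/(-12) = -¾ - 2*(-1/12) = -¾ + ⅙ = -7/12 ≈ -0.58333)
-31487 + v(G) = -31487 - 190 = -31677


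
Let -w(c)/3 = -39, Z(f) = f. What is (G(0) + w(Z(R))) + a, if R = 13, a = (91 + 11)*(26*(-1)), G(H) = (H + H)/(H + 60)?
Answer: -2535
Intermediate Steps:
G(H) = 2*H/(60 + H) (G(H) = (2*H)/(60 + H) = 2*H/(60 + H))
a = -2652 (a = 102*(-26) = -2652)
w(c) = 117 (w(c) = -3*(-39) = 117)
(G(0) + w(Z(R))) + a = (2*0/(60 + 0) + 117) - 2652 = (2*0/60 + 117) - 2652 = (2*0*(1/60) + 117) - 2652 = (0 + 117) - 2652 = 117 - 2652 = -2535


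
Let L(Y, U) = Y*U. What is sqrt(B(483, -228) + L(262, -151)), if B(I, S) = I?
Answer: I*sqrt(39079) ≈ 197.68*I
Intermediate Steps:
L(Y, U) = U*Y
sqrt(B(483, -228) + L(262, -151)) = sqrt(483 - 151*262) = sqrt(483 - 39562) = sqrt(-39079) = I*sqrt(39079)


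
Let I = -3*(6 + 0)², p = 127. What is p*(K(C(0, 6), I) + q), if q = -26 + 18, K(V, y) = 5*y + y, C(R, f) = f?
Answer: -83312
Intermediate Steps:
I = -108 (I = -3*6² = -3*36 = -108)
K(V, y) = 6*y
q = -8
p*(K(C(0, 6), I) + q) = 127*(6*(-108) - 8) = 127*(-648 - 8) = 127*(-656) = -83312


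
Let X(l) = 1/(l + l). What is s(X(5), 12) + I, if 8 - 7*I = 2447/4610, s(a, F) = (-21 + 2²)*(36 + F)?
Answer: -3756841/4610 ≈ -814.93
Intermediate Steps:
X(l) = 1/(2*l)
s(a, F) = -612 - 17*F (s(a, F) = (-21 + 4)*(36 + F) = -17*(36 + F) = -612 - 17*F)
I = 4919/4610 (I = 8/7 - 2447/(7*4610) = 8/7 - ⅐*2447/4610 = 8/7 - 2447/32270 = 4919/4610 ≈ 1.0670)
s(X(5), 12) + I = (-612 - 17*12) + 4919/4610 = (-612 - 204) + 4919/4610 = -816 + 4919/4610 = -3756841/4610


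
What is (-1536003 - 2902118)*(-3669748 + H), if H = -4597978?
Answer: 36693168382846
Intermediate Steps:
(-1536003 - 2902118)*(-3669748 + H) = (-1536003 - 2902118)*(-3669748 - 4597978) = -4438121*(-8267726) = 36693168382846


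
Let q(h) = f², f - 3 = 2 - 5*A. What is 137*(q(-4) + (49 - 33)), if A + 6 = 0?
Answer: 170017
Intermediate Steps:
A = -6 (A = -6 + 0 = -6)
f = 35 (f = 3 + (2 - 5*(-6)) = 3 + (2 + 30) = 3 + 32 = 35)
q(h) = 1225 (q(h) = 35² = 1225)
137*(q(-4) + (49 - 33)) = 137*(1225 + (49 - 33)) = 137*(1225 + 16) = 137*1241 = 170017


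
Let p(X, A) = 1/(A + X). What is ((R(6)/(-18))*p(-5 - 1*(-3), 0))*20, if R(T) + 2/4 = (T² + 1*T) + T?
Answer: 475/18 ≈ 26.389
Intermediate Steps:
R(T) = -½ + T² + 2*T (R(T) = -½ + ((T² + 1*T) + T) = -½ + ((T² + T) + T) = -½ + ((T + T²) + T) = -½ + (T² + 2*T) = -½ + T² + 2*T)
((R(6)/(-18))*p(-5 - 1*(-3), 0))*20 = (((-½ + 6² + 2*6)/(-18))/(0 + (-5 - 1*(-3))))*20 = (((-½ + 36 + 12)*(-1/18))/(0 + (-5 + 3)))*20 = (((95/2)*(-1/18))/(0 - 2))*20 = -95/36/(-2)*20 = -95/36*(-½)*20 = (95/72)*20 = 475/18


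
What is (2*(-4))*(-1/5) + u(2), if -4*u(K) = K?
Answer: 11/10 ≈ 1.1000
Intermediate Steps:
u(K) = -K/4
(2*(-4))*(-1/5) + u(2) = (2*(-4))*(-1/5) - 1/4*2 = -(-8)/5 - 1/2 = -8*(-1/5) - 1/2 = 8/5 - 1/2 = 11/10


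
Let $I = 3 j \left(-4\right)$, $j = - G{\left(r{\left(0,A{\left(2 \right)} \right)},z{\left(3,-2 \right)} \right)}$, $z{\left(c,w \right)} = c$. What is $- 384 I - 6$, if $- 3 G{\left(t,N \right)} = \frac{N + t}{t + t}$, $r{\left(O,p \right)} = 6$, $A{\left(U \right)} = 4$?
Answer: $1146$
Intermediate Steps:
$G{\left(t,N \right)} = - \frac{N + t}{6 t}$ ($G{\left(t,N \right)} = - \frac{\left(N + t\right) \frac{1}{t + t}}{3} = - \frac{\left(N + t\right) \frac{1}{2 t}}{3} = - \frac{\frac{1}{2} \frac{1}{t} \left(N + t\right)}{3} = - \frac{N + t}{6 t}$)
$j = \frac{1}{4}$ ($j = - \frac{\left(-1\right) 3 - 6}{6 \cdot 6} = - \frac{-3 - 6}{6 \cdot 6} = - \frac{-9}{6 \cdot 6} = \left(-1\right) \left(- \frac{1}{4}\right) = \frac{1}{4} \approx 0.25$)
$I = -3$ ($I = 3 \cdot \frac{1}{4} \left(-4\right) = \frac{3}{4} \left(-4\right) = -3$)
$- 384 I - 6 = \left(-384\right) \left(-3\right) - 6 = 1152 - 6 = 1146$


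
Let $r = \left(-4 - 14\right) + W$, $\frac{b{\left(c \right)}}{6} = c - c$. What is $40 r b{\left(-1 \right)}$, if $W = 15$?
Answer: $0$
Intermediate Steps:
$b{\left(c \right)} = 0$ ($b{\left(c \right)} = 6 \left(c - c\right) = 6 \cdot 0 = 0$)
$r = -3$ ($r = \left(-4 - 14\right) + 15 = -18 + 15 = -3$)
$40 r b{\left(-1 \right)} = 40 \left(-3\right) 0 = \left(-120\right) 0 = 0$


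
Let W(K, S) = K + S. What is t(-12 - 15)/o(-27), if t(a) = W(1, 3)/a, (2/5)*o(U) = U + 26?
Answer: 8/135 ≈ 0.059259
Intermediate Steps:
o(U) = 65 + 5*U/2 (o(U) = 5*(U + 26)/2 = 5*(26 + U)/2 = 65 + 5*U/2)
t(a) = 4/a (t(a) = (1 + 3)/a = 4/a)
t(-12 - 15)/o(-27) = (4/(-12 - 15))/(65 + (5/2)*(-27)) = (4/(-27))/(65 - 135/2) = (4*(-1/27))/(-5/2) = -4/27*(-⅖) = 8/135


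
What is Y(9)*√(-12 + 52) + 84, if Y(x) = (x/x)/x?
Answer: 84 + 2*√10/9 ≈ 84.703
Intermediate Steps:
Y(x) = 1/x
Y(9)*√(-12 + 52) + 84 = √(-12 + 52)/9 + 84 = √40/9 + 84 = (2*√10)/9 + 84 = 2*√10/9 + 84 = 84 + 2*√10/9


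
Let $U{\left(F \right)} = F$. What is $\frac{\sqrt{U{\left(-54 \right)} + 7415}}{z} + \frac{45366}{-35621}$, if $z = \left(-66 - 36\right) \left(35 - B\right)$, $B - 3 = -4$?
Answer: $- \frac{45366}{35621} - \frac{\sqrt{7361}}{3672} \approx -1.2969$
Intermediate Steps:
$B = -1$ ($B = 3 - 4 = -1$)
$z = -3672$ ($z = \left(-66 - 36\right) \left(35 - -1\right) = - 102 \left(35 + 1\right) = \left(-102\right) 36 = -3672$)
$\frac{\sqrt{U{\left(-54 \right)} + 7415}}{z} + \frac{45366}{-35621} = \frac{\sqrt{-54 + 7415}}{-3672} + \frac{45366}{-35621} = \sqrt{7361} \left(- \frac{1}{3672}\right) + 45366 \left(- \frac{1}{35621}\right) = - \frac{\sqrt{7361}}{3672} - \frac{45366}{35621} = - \frac{45366}{35621} - \frac{\sqrt{7361}}{3672}$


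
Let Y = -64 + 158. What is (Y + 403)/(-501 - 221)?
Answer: -497/722 ≈ -0.68837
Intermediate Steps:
Y = 94
(Y + 403)/(-501 - 221) = (94 + 403)/(-501 - 221) = 497/(-722) = 497*(-1/722) = -497/722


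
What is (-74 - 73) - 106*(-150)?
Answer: 15753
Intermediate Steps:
(-74 - 73) - 106*(-150) = -147 + 15900 = 15753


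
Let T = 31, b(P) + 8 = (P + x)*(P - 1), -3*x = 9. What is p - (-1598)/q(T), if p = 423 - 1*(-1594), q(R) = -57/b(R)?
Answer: -1214567/57 ≈ -21308.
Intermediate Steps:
x = -3 (x = -⅓*9 = -3)
b(P) = -8 + (-1 + P)*(-3 + P) (b(P) = -8 + (P - 3)*(P - 1) = -8 + (-3 + P)*(-1 + P) = -8 + (-1 + P)*(-3 + P))
q(R) = -57/(-5 + R² - 4*R)
p = 2017 (p = 423 + 1594 = 2017)
p - (-1598)/q(T) = 2017 - (-1598)/(57/(5 - 1*31² + 4*31)) = 2017 - (-1598)/(57/(5 - 1*961 + 124)) = 2017 - (-1598)/(57/(5 - 961 + 124)) = 2017 - (-1598)/(57/(-832)) = 2017 - (-1598)/(57*(-1/832)) = 2017 - (-1598)/(-57/832) = 2017 - (-1598)*(-832)/57 = 2017 - 1*1329536/57 = 2017 - 1329536/57 = -1214567/57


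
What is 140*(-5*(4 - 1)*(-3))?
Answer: 6300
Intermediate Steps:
140*(-5*(4 - 1)*(-3)) = 140*(-15*(-3)) = 140*(-5*(-9)) = 140*45 = 6300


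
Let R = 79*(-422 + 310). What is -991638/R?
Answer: 495819/4424 ≈ 112.07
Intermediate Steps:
R = -8848 (R = 79*(-112) = -8848)
-991638/R = -991638/(-8848) = -991638*(-1/8848) = 495819/4424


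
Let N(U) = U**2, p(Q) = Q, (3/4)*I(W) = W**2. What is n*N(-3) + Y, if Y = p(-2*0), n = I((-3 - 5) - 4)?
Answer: 1728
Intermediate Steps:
I(W) = 4*W**2/3
n = 192 (n = 4*((-3 - 5) - 4)**2/3 = 4*(-8 - 4)**2/3 = (4/3)*(-12)**2 = (4/3)*144 = 192)
Y = 0 (Y = -2*0 = 0)
n*N(-3) + Y = 192*(-3)**2 + 0 = 192*9 + 0 = 1728 + 0 = 1728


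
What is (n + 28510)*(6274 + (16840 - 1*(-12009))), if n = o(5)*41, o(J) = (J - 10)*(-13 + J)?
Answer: 1058958450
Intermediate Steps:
o(J) = (-13 + J)*(-10 + J) (o(J) = (-10 + J)*(-13 + J) = (-13 + J)*(-10 + J))
n = 1640 (n = (130 + 5² - 23*5)*41 = (130 + 25 - 115)*41 = 40*41 = 1640)
(n + 28510)*(6274 + (16840 - 1*(-12009))) = (1640 + 28510)*(6274 + (16840 - 1*(-12009))) = 30150*(6274 + (16840 + 12009)) = 30150*(6274 + 28849) = 30150*35123 = 1058958450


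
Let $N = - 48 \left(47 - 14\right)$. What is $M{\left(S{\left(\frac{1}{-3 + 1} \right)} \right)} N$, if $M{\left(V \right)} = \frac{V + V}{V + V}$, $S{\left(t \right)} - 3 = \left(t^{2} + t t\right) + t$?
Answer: $-1584$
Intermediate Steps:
$S{\left(t \right)} = 3 + t + 2 t^{2}$ ($S{\left(t \right)} = 3 + \left(\left(t^{2} + t t\right) + t\right) = 3 + \left(\left(t^{2} + t^{2}\right) + t\right) = 3 + \left(2 t^{2} + t\right) = 3 + \left(t + 2 t^{2}\right) = 3 + t + 2 t^{2}$)
$M{\left(V \right)} = 1$ ($M{\left(V \right)} = \frac{2 V}{2 V} = 2 V \frac{1}{2 V} = 1$)
$N = -1584$ ($N = \left(-48\right) 33 = -1584$)
$M{\left(S{\left(\frac{1}{-3 + 1} \right)} \right)} N = 1 \left(-1584\right) = -1584$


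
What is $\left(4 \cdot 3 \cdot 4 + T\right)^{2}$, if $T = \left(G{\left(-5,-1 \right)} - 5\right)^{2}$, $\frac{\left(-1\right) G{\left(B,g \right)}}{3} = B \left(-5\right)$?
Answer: $41576704$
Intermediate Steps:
$G{\left(B,g \right)} = 15 B$ ($G{\left(B,g \right)} = - 3 B \left(-5\right) = - 3 \left(- 5 B\right) = 15 B$)
$T = 6400$ ($T = \left(15 \left(-5\right) - 5\right)^{2} = \left(-75 - 5\right)^{2} = \left(-80\right)^{2} = 6400$)
$\left(4 \cdot 3 \cdot 4 + T\right)^{2} = \left(4 \cdot 3 \cdot 4 + 6400\right)^{2} = \left(12 \cdot 4 + 6400\right)^{2} = \left(48 + 6400\right)^{2} = 6448^{2} = 41576704$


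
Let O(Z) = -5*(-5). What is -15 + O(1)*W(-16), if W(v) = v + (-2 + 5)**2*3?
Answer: 260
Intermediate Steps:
O(Z) = 25
W(v) = 27 + v (W(v) = v + 3**2*3 = v + 9*3 = v + 27 = 27 + v)
-15 + O(1)*W(-16) = -15 + 25*(27 - 16) = -15 + 25*11 = -15 + 275 = 260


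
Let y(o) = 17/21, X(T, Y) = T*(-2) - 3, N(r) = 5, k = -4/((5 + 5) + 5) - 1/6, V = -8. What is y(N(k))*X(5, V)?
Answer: -221/21 ≈ -10.524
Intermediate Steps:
k = -13/30 (k = -4/(10 + 5) - 1*⅙ = -4/15 - ⅙ = -13/30 ≈ -0.43333)
X(T, Y) = -3 - 2*T (X(T, Y) = -2*T - 3 = -3 - 2*T)
y(o) = 17/21 (y(o) = 17*(1/21) = 17/21)
y(N(k))*X(5, V) = 17*(-3 - 2*5)/21 = 17*(-3 - 10)/21 = (17/21)*(-13) = -221/21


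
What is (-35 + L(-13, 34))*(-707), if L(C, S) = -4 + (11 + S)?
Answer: -4242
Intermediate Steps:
L(C, S) = 7 + S
(-35 + L(-13, 34))*(-707) = (-35 + (7 + 34))*(-707) = (-35 + 41)*(-707) = 6*(-707) = -4242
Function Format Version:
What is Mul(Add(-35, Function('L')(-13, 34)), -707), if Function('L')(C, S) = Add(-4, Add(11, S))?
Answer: -4242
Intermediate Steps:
Function('L')(C, S) = Add(7, S)
Mul(Add(-35, Function('L')(-13, 34)), -707) = Mul(Add(-35, Add(7, 34)), -707) = Mul(Add(-35, 41), -707) = Mul(6, -707) = -4242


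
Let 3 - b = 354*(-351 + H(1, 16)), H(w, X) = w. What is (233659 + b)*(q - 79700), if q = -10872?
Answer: -32385105464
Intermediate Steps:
b = 123903 (b = 3 - 354*(-351 + 1) = 3 - 354*(-350) = 3 - 1*(-123900) = 3 + 123900 = 123903)
(233659 + b)*(q - 79700) = (233659 + 123903)*(-10872 - 79700) = 357562*(-90572) = -32385105464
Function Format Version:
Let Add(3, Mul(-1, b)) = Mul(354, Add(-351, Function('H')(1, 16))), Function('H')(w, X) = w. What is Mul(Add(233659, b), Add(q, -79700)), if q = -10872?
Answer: -32385105464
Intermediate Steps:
b = 123903 (b = Add(3, Mul(-1, Mul(354, Add(-351, 1)))) = Add(3, Mul(-1, Mul(354, -350))) = Add(3, Mul(-1, -123900)) = Add(3, 123900) = 123903)
Mul(Add(233659, b), Add(q, -79700)) = Mul(Add(233659, 123903), Add(-10872, -79700)) = Mul(357562, -90572) = -32385105464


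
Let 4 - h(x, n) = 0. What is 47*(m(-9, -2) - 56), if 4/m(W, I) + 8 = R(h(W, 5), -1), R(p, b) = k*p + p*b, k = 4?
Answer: -2585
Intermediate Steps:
h(x, n) = 4 (h(x, n) = 4 - 1*0 = 4 + 0 = 4)
R(p, b) = 4*p + b*p (R(p, b) = 4*p + p*b = 4*p + b*p)
m(W, I) = 1 (m(W, I) = 4/(-8 + 4*(4 - 1)) = 4/(-8 + 4*3) = 4/(-8 + 12) = 4/4 = 4*(1/4) = 1)
47*(m(-9, -2) - 56) = 47*(1 - 56) = 47*(-55) = -2585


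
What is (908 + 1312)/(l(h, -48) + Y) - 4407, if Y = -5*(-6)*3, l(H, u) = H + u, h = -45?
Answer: -5147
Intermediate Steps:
Y = 90 (Y = 30*3 = 90)
(908 + 1312)/(l(h, -48) + Y) - 4407 = (908 + 1312)/((-45 - 48) + 90) - 4407 = 2220/(-93 + 90) - 4407 = 2220/(-3) - 4407 = 2220*(-1/3) - 4407 = -740 - 4407 = -5147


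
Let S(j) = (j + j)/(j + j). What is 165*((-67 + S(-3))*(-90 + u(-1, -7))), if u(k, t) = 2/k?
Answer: 1001880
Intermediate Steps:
S(j) = 1 (S(j) = (2*j)/((2*j)) = (2*j)*(1/(2*j)) = 1)
165*((-67 + S(-3))*(-90 + u(-1, -7))) = 165*((-67 + 1)*(-90 + 2/(-1))) = 165*(-66*(-90 + 2*(-1))) = 165*(-66*(-90 - 2)) = 165*(-66*(-92)) = 165*6072 = 1001880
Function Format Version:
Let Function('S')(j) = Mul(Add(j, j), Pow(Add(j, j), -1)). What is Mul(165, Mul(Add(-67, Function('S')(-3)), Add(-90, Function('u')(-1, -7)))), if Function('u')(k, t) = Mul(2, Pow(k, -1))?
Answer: 1001880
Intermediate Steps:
Function('S')(j) = 1 (Function('S')(j) = Mul(Mul(2, j), Pow(Mul(2, j), -1)) = Mul(Mul(2, j), Mul(Rational(1, 2), Pow(j, -1))) = 1)
Mul(165, Mul(Add(-67, Function('S')(-3)), Add(-90, Function('u')(-1, -7)))) = Mul(165, Mul(Add(-67, 1), Add(-90, Mul(2, Pow(-1, -1))))) = Mul(165, Mul(-66, Add(-90, Mul(2, -1)))) = Mul(165, Mul(-66, Add(-90, -2))) = Mul(165, Mul(-66, -92)) = Mul(165, 6072) = 1001880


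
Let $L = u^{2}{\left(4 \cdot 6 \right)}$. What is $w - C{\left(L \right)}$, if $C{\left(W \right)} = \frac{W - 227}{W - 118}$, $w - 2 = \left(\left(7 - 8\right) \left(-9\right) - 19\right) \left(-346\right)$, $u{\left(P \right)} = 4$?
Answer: $\frac{352913}{102} \approx 3459.9$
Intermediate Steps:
$w = 3462$ ($w = 2 + \left(\left(7 - 8\right) \left(-9\right) - 19\right) \left(-346\right) = 2 + \left(\left(-1\right) \left(-9\right) - 19\right) \left(-346\right) = 2 + \left(9 - 19\right) \left(-346\right) = 2 - -3460 = 2 + 3460 = 3462$)
$L = 16$ ($L = 4^{2} = 16$)
$C{\left(W \right)} = \frac{-227 + W}{-118 + W}$
$w - C{\left(L \right)} = 3462 - \frac{-227 + 16}{-118 + 16} = 3462 - \frac{1}{-102} \left(-211\right) = 3462 - \left(- \frac{1}{102}\right) \left(-211\right) = 3462 - \frac{211}{102} = \frac{352913}{102}$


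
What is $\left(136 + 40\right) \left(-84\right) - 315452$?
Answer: $-330236$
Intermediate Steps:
$\left(136 + 40\right) \left(-84\right) - 315452 = 176 \left(-84\right) - 315452 = -14784 - 315452 = -330236$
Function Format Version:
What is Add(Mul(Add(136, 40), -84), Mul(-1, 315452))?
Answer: -330236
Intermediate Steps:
Add(Mul(Add(136, 40), -84), Mul(-1, 315452)) = Add(Mul(176, -84), -315452) = Add(-14784, -315452) = -330236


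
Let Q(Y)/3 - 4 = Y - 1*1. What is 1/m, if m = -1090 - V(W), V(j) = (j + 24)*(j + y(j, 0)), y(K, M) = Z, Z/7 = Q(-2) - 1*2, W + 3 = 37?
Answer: -1/3468 ≈ -0.00028835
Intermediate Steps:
Q(Y) = 9 + 3*Y (Q(Y) = 12 + 3*(Y - 1*1) = 12 + 3*(Y - 1) = 12 + 3*(-1 + Y) = 12 + (-3 + 3*Y) = 9 + 3*Y)
W = 34 (W = -3 + 37 = 34)
Z = 7 (Z = 7*((9 + 3*(-2)) - 1*2) = 7*((9 - 6) - 2) = 7*(3 - 2) = 7*1 = 7)
y(K, M) = 7
V(j) = (7 + j)*(24 + j) (V(j) = (j + 24)*(j + 7) = (24 + j)*(7 + j) = (7 + j)*(24 + j))
m = -3468 (m = -1090 - (168 + 34² + 31*34) = -1090 - (168 + 1156 + 1054) = -1090 - 1*2378 = -1090 - 2378 = -3468)
1/m = 1/(-3468) = -1/3468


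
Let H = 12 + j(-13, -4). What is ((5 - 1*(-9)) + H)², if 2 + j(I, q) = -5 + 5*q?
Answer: 1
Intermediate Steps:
j(I, q) = -7 + 5*q (j(I, q) = -2 + (-5 + 5*q) = -7 + 5*q)
H = -15 (H = 12 + (-7 + 5*(-4)) = 12 + (-7 - 20) = 12 - 27 = -15)
((5 - 1*(-9)) + H)² = ((5 - 1*(-9)) - 15)² = ((5 + 9) - 15)² = (14 - 15)² = (-1)² = 1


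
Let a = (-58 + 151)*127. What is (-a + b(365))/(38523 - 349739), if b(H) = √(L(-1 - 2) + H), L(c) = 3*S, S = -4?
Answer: 11811/311216 - √353/311216 ≈ 0.037891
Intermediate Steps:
L(c) = -12 (L(c) = 3*(-4) = -12)
b(H) = √(-12 + H)
a = 11811 (a = 93*127 = 11811)
(-a + b(365))/(38523 - 349739) = (-1*11811 + √(-12 + 365))/(38523 - 349739) = (-11811 + √353)/(-311216) = (-11811 + √353)*(-1/311216) = 11811/311216 - √353/311216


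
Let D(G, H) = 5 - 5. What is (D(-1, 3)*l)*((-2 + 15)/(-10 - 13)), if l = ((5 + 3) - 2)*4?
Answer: 0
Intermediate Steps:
l = 24 (l = (8 - 2)*4 = 6*4 = 24)
D(G, H) = 0
(D(-1, 3)*l)*((-2 + 15)/(-10 - 13)) = (0*24)*((-2 + 15)/(-10 - 13)) = 0*(13/(-23)) = 0*(13*(-1/23)) = 0*(-13/23) = 0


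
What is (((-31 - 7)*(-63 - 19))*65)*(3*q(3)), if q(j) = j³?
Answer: 16405740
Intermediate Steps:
(((-31 - 7)*(-63 - 19))*65)*(3*q(3)) = (((-31 - 7)*(-63 - 19))*65)*(3*3³) = (-38*(-82)*65)*(3*27) = (3116*65)*81 = 202540*81 = 16405740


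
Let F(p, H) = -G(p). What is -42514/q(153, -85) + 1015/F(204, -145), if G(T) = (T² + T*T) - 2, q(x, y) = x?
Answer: -3486301/12546 ≈ -277.88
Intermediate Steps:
G(T) = -2 + 2*T² (G(T) = (T² + T²) - 2 = 2*T² - 2 = -2 + 2*T²)
F(p, H) = 2 - 2*p² (F(p, H) = -(-2 + 2*p²) = 2 - 2*p²)
-42514/q(153, -85) + 1015/F(204, -145) = -42514/153 + 1015/(2 - 2*204²) = -42514*1/153 + 1015/(2 - 2*41616) = -42514/153 + 1015/(2 - 83232) = -42514/153 + 1015/(-83230) = -42514/153 + 1015*(-1/83230) = -42514/153 - 1/82 = -3486301/12546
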